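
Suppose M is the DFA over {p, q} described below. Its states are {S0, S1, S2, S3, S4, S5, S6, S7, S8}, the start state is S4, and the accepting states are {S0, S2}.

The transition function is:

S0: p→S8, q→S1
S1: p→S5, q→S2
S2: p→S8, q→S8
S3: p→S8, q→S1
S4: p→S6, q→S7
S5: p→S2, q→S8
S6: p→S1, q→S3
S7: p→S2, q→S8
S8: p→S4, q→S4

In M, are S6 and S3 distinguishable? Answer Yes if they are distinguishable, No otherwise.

Yes

First remove the unreachable states {S0}; 8 states remain.
Start with accepting vs non-accepting: {S2} | {S1,S3,S4,S5,S6,S7,S8}.
Split {S1,S3,S4,S5,S6,S7,S8} by δ(·,p) → {S1,S3,S4,S6,S8} and {S5,S7}.
Split {S1,S3,S4,S6,S8} by δ(·,p) → {S3,S4,S6,S8} and {S1}.
On input p, block {S3,S4,S6,S8} splits into {S3,S4,S8} and {S6}.
On input p, block {S3,S4,S8} splits into {S3,S8} and {S4}.
Refine {S3,S8} on symbol p: members go to different blocks, giving {S3} and {S8}.
Stable partition: {S2} | {S3} | {S5,S7} | {S1} | {S6} | {S4} | {S8} — 7 equivalence classes.
S6 and S3 end up in different blocks, so they are distinguishable. For instance, the string 'pq' is accepted from only S6.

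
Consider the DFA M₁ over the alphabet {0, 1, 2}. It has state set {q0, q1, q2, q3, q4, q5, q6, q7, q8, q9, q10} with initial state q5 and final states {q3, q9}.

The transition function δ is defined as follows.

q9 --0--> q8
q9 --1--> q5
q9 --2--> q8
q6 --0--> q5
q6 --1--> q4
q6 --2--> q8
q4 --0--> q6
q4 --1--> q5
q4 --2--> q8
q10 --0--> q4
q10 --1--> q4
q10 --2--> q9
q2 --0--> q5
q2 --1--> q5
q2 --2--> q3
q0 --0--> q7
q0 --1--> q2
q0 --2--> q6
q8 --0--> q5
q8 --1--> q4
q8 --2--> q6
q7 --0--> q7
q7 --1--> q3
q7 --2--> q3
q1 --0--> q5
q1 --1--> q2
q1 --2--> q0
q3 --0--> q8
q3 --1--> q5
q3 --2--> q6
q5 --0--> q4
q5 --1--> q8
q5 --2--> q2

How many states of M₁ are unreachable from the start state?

Starting at q5 and following transitions, the reachable set is {q2, q3, q4, q5, q6, q8}. That leaves q0, q1, q7, q9, q10 unreachable — 5 in total.

5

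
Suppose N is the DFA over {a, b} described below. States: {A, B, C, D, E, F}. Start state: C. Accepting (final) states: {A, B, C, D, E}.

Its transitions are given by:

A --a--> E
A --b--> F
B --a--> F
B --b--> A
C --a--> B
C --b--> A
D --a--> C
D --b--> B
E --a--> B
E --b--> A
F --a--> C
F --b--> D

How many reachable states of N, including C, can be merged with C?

P0 = {A,B,C,D,E} | {F}.
On input a, block {A,B,C,D,E} splits into {A,C,D,E} and {B}.
On input a, block {A,C,D,E} splits into {A,D} and {C,E}.
Split {A,D} by δ(·,b) → {A} and {D}.
The partition is now stable with 5 blocks: {A} | {F} | {B} | {C,E} | {D}.
State C belongs to the block {C,E}, which has 2 states.

2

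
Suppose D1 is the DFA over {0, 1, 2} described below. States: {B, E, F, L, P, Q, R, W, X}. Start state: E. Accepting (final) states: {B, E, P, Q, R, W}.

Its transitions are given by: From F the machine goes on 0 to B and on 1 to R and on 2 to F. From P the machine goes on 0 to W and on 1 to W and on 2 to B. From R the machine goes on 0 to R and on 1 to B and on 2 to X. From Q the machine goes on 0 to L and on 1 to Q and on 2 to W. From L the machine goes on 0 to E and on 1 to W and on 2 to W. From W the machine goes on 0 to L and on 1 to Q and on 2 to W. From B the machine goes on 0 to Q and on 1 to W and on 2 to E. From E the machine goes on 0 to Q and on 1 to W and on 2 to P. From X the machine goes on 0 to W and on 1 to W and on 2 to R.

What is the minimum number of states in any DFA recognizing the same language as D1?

3

States {F,R,X} cannot be reached from the start state, so discard them.
Initial partition by acceptance: {B,E,P,Q,W} | {L}.
On input 0, block {B,E,P,Q,W} splits into {B,E,P} and {Q,W}.
The partition is now stable with 3 blocks: {B,E,P} | {L} | {Q,W}.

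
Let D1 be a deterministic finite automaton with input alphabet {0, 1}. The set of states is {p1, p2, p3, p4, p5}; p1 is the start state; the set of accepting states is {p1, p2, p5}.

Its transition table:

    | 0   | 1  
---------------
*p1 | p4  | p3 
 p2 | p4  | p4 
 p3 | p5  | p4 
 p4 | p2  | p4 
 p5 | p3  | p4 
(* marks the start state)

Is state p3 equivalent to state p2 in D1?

Every state is reachable, so we keep all 5.
Initial partition by acceptance: {p1,p2,p5} | {p3,p4}.
The partition is now stable with 2 blocks: {p1,p2,p5} | {p3,p4}.
p3 and p2 end up in different blocks, so they are distinguishable. For instance, the string 'ε' is accepted from only p2.

No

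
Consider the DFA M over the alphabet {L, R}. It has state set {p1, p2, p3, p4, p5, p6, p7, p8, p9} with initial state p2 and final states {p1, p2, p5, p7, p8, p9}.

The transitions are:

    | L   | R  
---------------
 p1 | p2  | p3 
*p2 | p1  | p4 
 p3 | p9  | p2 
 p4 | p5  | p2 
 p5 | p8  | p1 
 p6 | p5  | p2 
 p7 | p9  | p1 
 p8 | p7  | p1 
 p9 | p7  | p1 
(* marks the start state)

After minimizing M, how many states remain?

3

States {p6} cannot be reached from the start state, so discard them.
Initial partition by acceptance: {p1,p2,p5,p7,p8,p9} | {p3,p4}.
On input R, block {p1,p2,p5,p7,p8,p9} splits into {p5,p7,p8,p9} and {p1,p2}.
Stable partition: {p5,p7,p8,p9} | {p3,p4} | {p1,p2} — 3 equivalence classes.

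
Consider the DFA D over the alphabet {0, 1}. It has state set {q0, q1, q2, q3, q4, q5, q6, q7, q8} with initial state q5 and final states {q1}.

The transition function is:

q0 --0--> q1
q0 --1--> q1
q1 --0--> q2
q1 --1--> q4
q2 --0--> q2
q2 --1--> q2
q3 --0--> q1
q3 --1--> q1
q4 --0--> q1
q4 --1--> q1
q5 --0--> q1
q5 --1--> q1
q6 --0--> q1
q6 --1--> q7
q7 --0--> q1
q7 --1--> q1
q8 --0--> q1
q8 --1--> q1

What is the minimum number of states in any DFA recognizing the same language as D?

Reachable states from the start: {q1,q2,q4,q5}. Unreachable: {q0,q3,q6,q7,q8} — drop them.
P0 = {q1} | {q2,q4,q5}.
Refine {q2,q4,q5} on symbol 0: members go to different blocks, giving {q4,q5} and {q2}.
Stable partition: {q1} | {q4,q5} | {q2} — 3 equivalence classes.

3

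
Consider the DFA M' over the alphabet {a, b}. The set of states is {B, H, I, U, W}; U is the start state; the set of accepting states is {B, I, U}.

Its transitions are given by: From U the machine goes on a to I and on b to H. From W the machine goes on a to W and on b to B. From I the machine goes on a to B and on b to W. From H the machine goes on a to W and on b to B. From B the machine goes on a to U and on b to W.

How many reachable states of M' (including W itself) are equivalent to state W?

2

All states are reachable from the start state.
P0 = {B,I,U} | {H,W}.
Stable partition: {B,I,U} | {H,W} — 2 equivalence classes.
The equivalence class containing W is {H,W}, of size 2.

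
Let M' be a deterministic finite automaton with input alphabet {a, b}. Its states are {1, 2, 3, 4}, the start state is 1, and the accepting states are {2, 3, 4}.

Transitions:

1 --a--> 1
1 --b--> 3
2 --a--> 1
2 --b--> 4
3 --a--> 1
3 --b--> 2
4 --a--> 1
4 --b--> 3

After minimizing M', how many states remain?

Every state is reachable, so we keep all 4.
P0 = {2,3,4} | {1}.
Stable partition: {2,3,4} | {1} — 2 equivalence classes.

2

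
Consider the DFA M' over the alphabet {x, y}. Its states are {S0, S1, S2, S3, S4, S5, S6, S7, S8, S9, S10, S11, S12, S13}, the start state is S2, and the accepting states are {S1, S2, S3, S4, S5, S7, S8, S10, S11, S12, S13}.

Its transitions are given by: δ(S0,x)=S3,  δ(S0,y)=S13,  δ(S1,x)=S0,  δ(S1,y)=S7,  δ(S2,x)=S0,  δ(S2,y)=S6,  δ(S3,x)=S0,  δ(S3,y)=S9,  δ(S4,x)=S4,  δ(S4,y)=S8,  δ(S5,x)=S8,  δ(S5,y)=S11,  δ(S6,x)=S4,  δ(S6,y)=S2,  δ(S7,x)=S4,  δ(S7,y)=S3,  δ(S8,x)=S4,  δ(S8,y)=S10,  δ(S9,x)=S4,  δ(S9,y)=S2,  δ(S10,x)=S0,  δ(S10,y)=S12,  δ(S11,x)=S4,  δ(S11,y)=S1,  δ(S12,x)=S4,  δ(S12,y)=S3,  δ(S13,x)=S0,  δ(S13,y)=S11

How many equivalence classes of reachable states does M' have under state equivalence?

Reachable states from the start: {S0,S1,S2,S3,S4,S6,S7,S8,S9,S10,S11,S12,S13}. Unreachable: {S5} — drop them.
Initial partition by acceptance: {S1,S2,S3,S4,S7,S8,S10,S11,S12,S13} | {S0,S6,S9}.
Split {S1,S2,S3,S4,S7,S8,S10,S11,S12,S13} by δ(·,x) → {S1,S2,S3,S10,S13} and {S4,S7,S8,S11,S12}.
On input y, block {S1,S2,S3,S10,S13} splits into {S1,S10,S13} and {S2,S3}.
Refine {S0,S6,S9} on symbol x: members go to different blocks, giving {S6,S9} and {S0}.
Refine {S4,S7,S8,S11,S12} on symbol y: members go to different blocks, giving {S7,S12} and {S8,S11} and {S4}.
Split {S1,S10,S13} by δ(·,y) → {S1,S10} and {S13}.
Stable partition: {S1,S10} | {S6,S9} | {S7,S12} | {S2,S3} | {S0} | {S8,S11} | {S4} | {S13} — 8 equivalence classes.

8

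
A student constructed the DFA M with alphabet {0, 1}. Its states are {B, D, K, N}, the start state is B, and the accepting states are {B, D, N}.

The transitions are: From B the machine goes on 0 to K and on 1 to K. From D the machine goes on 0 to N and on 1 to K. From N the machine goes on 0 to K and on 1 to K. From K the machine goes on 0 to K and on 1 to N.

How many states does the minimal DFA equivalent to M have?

2

Reachable states from the start: {B,K,N}. Unreachable: {D} — drop them.
P0 = {B,N} | {K}.
Stable partition: {B,N} | {K} — 2 equivalence classes.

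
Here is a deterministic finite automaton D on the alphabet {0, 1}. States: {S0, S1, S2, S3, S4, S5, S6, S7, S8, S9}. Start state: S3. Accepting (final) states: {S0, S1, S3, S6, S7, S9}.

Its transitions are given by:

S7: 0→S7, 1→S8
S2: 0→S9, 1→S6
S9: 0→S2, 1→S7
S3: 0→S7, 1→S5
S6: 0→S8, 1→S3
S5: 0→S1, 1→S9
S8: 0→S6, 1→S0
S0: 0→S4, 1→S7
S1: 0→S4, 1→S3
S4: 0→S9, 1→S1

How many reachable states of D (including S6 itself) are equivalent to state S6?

All states are reachable from the start state.
Start with accepting vs non-accepting: {S0,S1,S3,S6,S7,S9} | {S2,S4,S5,S8}.
On input 0, block {S0,S1,S3,S6,S7,S9} splits into {S0,S1,S6,S9} and {S3,S7}.
No further refinement is possible. Final partition (3 blocks): {S0,S1,S6,S9} | {S2,S4,S5,S8} | {S3,S7}.
The equivalence class containing S6 is {S0,S1,S6,S9}, of size 4.

4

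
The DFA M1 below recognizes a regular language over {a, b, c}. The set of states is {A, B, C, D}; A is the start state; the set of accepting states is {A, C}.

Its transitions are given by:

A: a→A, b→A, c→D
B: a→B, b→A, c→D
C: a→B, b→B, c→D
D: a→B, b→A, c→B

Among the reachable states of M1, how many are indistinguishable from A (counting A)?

1

First remove the unreachable states {C}; 3 states remain.
Start with accepting vs non-accepting: {A} | {B,D}.
Stable partition: {A} | {B,D} — 2 equivalence classes.
The equivalence class containing A is {A}, of size 1.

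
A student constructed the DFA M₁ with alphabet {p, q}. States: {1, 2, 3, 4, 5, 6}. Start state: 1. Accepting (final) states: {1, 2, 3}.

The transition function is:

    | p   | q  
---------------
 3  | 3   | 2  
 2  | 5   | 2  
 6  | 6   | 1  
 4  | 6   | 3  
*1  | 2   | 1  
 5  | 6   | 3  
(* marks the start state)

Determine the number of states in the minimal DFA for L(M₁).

First remove the unreachable states {4}; 5 states remain.
Start with accepting vs non-accepting: {1,2,3} | {5,6}.
Split {1,2,3} by δ(·,p) → {1,3} and {2}.
Split {1,3} by δ(·,p) → {1} and {3}.
Refine {5,6} on symbol q: members go to different blocks, giving {5} and {6}.
Stable partition: {1} | {5} | {2} | {3} | {6} — 5 equivalence classes.

5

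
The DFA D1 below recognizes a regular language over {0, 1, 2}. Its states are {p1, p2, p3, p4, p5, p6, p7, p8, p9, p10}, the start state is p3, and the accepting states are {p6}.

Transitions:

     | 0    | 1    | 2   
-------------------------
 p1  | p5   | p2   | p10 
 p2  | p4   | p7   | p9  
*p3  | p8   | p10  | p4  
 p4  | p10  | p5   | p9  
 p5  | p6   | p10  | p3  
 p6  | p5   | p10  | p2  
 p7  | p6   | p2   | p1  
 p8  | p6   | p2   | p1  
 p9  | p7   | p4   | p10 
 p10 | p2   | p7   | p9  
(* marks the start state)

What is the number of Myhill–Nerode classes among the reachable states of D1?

4

All states are reachable from the start state.
P0 = {p6} | {p1,p2,p3,p4,p5,p7,p8,p9,p10}.
Refine {p1,p2,p3,p4,p5,p7,p8,p9,p10} on symbol 0: members go to different blocks, giving {p1,p2,p3,p4,p9,p10} and {p5,p7,p8}.
Split {p1,p2,p3,p4,p9,p10} by δ(·,0) → {p1,p3,p9} and {p2,p4,p10}.
No further refinement is possible. Final partition (4 blocks): {p6} | {p1,p3,p9} | {p5,p7,p8} | {p2,p4,p10}.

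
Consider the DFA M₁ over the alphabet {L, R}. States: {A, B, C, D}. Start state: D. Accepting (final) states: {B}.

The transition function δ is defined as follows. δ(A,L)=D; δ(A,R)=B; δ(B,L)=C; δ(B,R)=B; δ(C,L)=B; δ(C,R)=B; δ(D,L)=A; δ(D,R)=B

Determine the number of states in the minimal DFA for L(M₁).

3

All states are reachable from the start state.
P0 = {B} | {A,C,D}.
Refine {A,C,D} on symbol L: members go to different blocks, giving {A,D} and {C}.
The partition is now stable with 3 blocks: {B} | {A,D} | {C}.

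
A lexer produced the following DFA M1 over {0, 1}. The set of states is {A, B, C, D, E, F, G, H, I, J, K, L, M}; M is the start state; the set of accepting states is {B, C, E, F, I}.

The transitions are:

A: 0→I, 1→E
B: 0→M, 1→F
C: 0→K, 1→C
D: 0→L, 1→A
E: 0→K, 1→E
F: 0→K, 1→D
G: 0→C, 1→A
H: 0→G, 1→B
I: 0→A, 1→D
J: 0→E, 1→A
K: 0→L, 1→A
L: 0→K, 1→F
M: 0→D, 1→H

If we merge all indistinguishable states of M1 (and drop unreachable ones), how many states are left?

10

First remove the unreachable states {J}; 12 states remain.
Start with accepting vs non-accepting: {B,C,E,F,I} | {A,D,G,H,K,L,M}.
Split {B,C,E,F,I} by δ(·,1) → {B,C,E} and {F,I}.
Split {B,C,E} by δ(·,1) → {C,E} and {B}.
Split {A,D,G,H,K,L,M} by δ(·,0) → {D,H,K,L,M} and {A} and {G}.
On input 0, block {D,H,K,L,M} splits into {D,K,L,M} and {H}.
Split {D,K,L,M} by δ(·,1) → {D,K} and {L} and {M}.
On input 0, block {F,I} splits into {F} and {I}.
Stable partition: {C,E} | {D,K} | {F} | {B} | {A} | {G} | {H} | {L} | {M} | {I} — 10 equivalence classes.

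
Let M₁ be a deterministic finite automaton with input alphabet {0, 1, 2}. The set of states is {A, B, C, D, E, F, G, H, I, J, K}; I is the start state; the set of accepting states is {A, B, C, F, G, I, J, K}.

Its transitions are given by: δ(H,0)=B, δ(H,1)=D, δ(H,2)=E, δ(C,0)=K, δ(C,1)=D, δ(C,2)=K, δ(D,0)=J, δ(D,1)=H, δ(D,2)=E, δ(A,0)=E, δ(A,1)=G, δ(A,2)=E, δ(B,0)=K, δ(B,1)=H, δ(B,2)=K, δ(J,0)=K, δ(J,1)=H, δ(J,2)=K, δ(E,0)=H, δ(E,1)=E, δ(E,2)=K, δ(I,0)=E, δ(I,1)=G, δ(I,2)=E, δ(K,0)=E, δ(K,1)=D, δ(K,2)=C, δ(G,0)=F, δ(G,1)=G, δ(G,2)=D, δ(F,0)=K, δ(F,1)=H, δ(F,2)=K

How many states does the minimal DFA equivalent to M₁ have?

6

Reachable states from the start: {B,C,D,E,F,G,H,I,J,K}. Unreachable: {A} — drop them.
Initial partition by acceptance: {B,C,F,G,I,J,K} | {D,E,H}.
Refine {B,C,F,G,I,J,K} on symbol 0: members go to different blocks, giving {B,C,F,G,J} and {I,K}.
Split {B,C,F,G,J} by δ(·,0) → {B,C,F,J} and {G}.
Refine {D,E,H} on symbol 0: members go to different blocks, giving {D,H} and {E}.
Refine {I,K} on symbol 1: members go to different blocks, giving {I} and {K}.
No further refinement is possible. Final partition (6 blocks): {B,C,F,J} | {D,H} | {I} | {G} | {E} | {K}.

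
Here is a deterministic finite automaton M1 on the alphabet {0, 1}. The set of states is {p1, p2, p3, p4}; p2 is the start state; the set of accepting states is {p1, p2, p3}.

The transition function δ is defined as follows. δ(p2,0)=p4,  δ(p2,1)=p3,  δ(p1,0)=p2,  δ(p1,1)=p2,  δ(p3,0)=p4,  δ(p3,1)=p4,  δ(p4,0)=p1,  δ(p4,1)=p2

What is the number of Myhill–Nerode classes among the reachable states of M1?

4

P0 = {p1,p2,p3} | {p4}.
Split {p1,p2,p3} by δ(·,0) → {p2,p3} and {p1}.
On input 1, block {p2,p3} splits into {p2} and {p3}.
No further refinement is possible. Final partition (4 blocks): {p2} | {p4} | {p1} | {p3}.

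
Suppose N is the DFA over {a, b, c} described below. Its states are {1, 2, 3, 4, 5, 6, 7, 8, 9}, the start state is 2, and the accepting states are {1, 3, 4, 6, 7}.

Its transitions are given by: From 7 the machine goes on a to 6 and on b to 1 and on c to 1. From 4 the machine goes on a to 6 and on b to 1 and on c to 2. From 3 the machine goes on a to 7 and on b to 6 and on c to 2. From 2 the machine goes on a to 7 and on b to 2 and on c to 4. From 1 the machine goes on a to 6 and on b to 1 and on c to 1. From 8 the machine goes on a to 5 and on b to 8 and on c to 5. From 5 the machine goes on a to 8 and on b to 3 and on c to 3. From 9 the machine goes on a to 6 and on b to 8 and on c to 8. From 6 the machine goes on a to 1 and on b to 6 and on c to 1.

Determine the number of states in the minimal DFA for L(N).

States {3,5,8,9} cannot be reached from the start state, so discard them.
Start with accepting vs non-accepting: {1,4,6,7} | {2}.
Split {1,4,6,7} by δ(·,c) → {1,6,7} and {4}.
The partition is now stable with 3 blocks: {1,6,7} | {2} | {4}.

3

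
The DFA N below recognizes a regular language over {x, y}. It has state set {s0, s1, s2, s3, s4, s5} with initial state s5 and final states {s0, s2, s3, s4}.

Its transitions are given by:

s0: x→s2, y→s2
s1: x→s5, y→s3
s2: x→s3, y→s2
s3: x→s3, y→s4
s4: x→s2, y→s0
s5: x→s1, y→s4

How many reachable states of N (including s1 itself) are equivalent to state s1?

2

All states are reachable from the start state.
Initial partition by acceptance: {s0,s2,s3,s4} | {s1,s5}.
The partition is now stable with 2 blocks: {s0,s2,s3,s4} | {s1,s5}.
State s1 belongs to the block {s1,s5}, which has 2 states.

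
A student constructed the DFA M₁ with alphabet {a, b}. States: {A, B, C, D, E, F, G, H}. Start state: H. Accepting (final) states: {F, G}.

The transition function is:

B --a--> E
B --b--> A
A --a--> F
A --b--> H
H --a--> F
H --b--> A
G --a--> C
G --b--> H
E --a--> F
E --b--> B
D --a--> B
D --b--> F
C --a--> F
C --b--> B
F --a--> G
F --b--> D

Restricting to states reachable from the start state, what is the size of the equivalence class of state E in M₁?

2

Every state is reachable, so we keep all 8.
Start with accepting vs non-accepting: {F,G} | {A,B,C,D,E,H}.
Split {F,G} by δ(·,a) → {F} and {G}.
Refine {A,B,C,D,E,H} on symbol a: members go to different blocks, giving {A,C,E,H} and {B,D}.
On input b, block {A,C,E,H} splits into {A,H} and {C,E}.
Refine {B,D} on symbol a: members go to different blocks, giving {B} and {D}.
Stable partition: {F} | {A,H} | {G} | {B} | {C,E} | {D} — 6 equivalence classes.
State E belongs to the block {C,E}, which has 2 states.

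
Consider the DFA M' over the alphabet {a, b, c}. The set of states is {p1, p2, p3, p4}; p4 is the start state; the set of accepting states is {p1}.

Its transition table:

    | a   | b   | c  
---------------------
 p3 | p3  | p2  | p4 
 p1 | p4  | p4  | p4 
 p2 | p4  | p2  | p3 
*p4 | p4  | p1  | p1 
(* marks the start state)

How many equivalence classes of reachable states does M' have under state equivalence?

First remove the unreachable states {p2,p3}; 2 states remain.
Start with accepting vs non-accepting: {p1} | {p4}.
No further refinement is possible. Final partition (2 blocks): {p1} | {p4}.

2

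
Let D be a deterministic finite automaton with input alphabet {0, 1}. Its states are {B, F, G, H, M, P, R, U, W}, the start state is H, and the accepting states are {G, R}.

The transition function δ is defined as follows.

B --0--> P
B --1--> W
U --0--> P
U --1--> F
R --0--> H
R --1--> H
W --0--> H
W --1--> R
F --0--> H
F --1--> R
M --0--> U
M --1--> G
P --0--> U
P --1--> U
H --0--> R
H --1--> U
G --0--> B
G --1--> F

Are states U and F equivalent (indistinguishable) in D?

No

Reachable states from the start: {F,H,P,R,U}. Unreachable: {B,G,M,W} — drop them.
Initial partition by acceptance: {R} | {F,H,P,U}.
On input 0, block {F,H,P,U} splits into {F,P,U} and {H}.
Split {F,P,U} by δ(·,0) → {P,U} and {F}.
Refine {P,U} on symbol 1: members go to different blocks, giving {P} and {U}.
The partition is now stable with 5 blocks: {R} | {P} | {H} | {F} | {U}.
U and F end up in different blocks, so they are distinguishable. For instance, the string '1' is accepted from only F.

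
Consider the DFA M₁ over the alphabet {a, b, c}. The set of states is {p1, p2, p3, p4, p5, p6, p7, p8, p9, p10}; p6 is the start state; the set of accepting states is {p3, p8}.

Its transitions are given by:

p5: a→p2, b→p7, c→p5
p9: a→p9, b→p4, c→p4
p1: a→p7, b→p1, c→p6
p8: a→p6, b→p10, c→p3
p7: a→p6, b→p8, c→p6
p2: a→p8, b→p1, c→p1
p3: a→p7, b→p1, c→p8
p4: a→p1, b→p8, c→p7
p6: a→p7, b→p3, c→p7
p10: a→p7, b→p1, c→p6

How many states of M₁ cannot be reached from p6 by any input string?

4

BFS from p6 reaches {p1, p3, p6, p7, p8, p10}; the 4 state(s) p2, p4, p5, p9 are never visited.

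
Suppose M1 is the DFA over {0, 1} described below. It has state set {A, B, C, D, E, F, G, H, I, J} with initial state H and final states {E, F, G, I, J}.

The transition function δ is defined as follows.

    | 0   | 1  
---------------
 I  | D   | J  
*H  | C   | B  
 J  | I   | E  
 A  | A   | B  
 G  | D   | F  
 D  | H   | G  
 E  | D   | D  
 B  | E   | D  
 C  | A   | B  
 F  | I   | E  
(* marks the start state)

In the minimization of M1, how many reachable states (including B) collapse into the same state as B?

1

Start with accepting vs non-accepting: {E,F,G,I,J} | {A,B,C,D,H}.
Refine {E,F,G,I,J} on symbol 0: members go to different blocks, giving {E,G,I} and {F,J}.
Split {E,G,I} by δ(·,1) → {G,I} and {E}.
Refine {A,B,C,D,H} on symbol 0: members go to different blocks, giving {A,C,D,H} and {B}.
On input 1, block {A,C,D,H} splits into {A,C,H} and {D}.
The partition is now stable with 6 blocks: {G,I} | {A,C,H} | {F,J} | {E} | {B} | {D}.
State B belongs to the block {B}, which has 1 states.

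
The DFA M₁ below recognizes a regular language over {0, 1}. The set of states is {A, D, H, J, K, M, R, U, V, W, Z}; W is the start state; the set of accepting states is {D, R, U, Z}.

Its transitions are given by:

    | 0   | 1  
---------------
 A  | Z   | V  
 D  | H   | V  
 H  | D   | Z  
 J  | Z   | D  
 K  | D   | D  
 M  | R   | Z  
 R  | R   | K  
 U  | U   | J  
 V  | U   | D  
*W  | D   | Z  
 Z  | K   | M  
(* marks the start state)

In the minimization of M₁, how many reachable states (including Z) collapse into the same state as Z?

States {A} cannot be reached from the start state, so discard them.
Start with accepting vs non-accepting: {D,R,U,Z} | {H,J,K,M,V,W}.
On input 0, block {D,R,U,Z} splits into {R,U} and {D,Z}.
Split {H,J,K,M,V,W} by δ(·,0) → {H,J,K,W} and {M,V}.
The partition is now stable with 4 blocks: {R,U} | {H,J,K,W} | {D,Z} | {M,V}.
State Z belongs to the block {D,Z}, which has 2 states.

2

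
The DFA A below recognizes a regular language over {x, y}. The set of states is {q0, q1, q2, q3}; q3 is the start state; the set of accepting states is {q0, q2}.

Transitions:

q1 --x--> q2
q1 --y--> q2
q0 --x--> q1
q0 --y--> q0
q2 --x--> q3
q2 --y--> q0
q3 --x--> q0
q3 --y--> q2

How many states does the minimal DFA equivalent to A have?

Every state is reachable, so we keep all 4.
Initial partition by acceptance: {q0,q2} | {q1,q3}.
Stable partition: {q0,q2} | {q1,q3} — 2 equivalence classes.

2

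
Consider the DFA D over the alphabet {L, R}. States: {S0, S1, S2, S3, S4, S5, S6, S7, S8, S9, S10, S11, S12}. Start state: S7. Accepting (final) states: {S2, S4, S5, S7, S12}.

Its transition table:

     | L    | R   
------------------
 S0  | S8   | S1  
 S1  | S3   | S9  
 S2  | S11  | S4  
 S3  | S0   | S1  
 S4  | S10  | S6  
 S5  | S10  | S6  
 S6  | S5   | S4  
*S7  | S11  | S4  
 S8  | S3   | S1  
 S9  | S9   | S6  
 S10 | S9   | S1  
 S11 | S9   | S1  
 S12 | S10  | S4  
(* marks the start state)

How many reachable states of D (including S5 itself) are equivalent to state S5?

Reachable states from the start: {S0,S1,S3,S4,S5,S6,S7,S8,S9,S10,S11}. Unreachable: {S2,S12} — drop them.
Initial partition by acceptance: {S4,S5,S7} | {S0,S1,S3,S6,S8,S9,S10,S11}.
Refine {S4,S5,S7} on symbol R: members go to different blocks, giving {S4,S5} and {S7}.
Split {S0,S1,S3,S6,S8,S9,S10,S11} by δ(·,L) → {S0,S1,S3,S8,S9,S10,S11} and {S6}.
Refine {S0,S1,S3,S8,S9,S10,S11} on symbol R: members go to different blocks, giving {S0,S1,S3,S8,S10,S11} and {S9}.
On input L, block {S0,S1,S3,S8,S10,S11} splits into {S0,S1,S3,S8} and {S10,S11}.
Split {S0,S1,S3,S8} by δ(·,R) → {S0,S3,S8} and {S1}.
Stable partition: {S4,S5} | {S0,S3,S8} | {S7} | {S6} | {S9} | {S10,S11} | {S1} — 7 equivalence classes.
The equivalence class containing S5 is {S4,S5}, of size 2.

2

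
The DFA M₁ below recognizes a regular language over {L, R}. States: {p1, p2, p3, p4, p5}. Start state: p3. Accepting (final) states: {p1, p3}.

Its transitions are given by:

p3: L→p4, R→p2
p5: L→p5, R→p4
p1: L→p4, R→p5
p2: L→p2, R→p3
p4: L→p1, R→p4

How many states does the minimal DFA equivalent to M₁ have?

Start with accepting vs non-accepting: {p1,p3} | {p2,p4,p5}.
Split {p2,p4,p5} by δ(·,L) → {p2,p5} and {p4}.
On input R, block {p2,p5} splits into {p2} and {p5}.
Split {p1,p3} by δ(·,R) → {p1} and {p3}.
No further refinement is possible. Final partition (5 blocks): {p1} | {p2} | {p4} | {p5} | {p3}.

5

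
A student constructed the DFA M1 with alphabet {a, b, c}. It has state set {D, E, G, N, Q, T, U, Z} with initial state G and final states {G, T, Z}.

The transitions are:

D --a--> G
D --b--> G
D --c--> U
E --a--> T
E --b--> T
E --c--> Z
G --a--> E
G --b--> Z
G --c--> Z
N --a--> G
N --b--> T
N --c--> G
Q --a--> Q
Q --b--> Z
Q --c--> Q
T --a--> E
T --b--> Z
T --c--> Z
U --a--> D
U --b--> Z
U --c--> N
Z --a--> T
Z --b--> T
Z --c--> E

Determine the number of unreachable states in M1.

4

Starting at G and following transitions, the reachable set is {E, G, T, Z}. That leaves D, N, Q, U unreachable — 4 in total.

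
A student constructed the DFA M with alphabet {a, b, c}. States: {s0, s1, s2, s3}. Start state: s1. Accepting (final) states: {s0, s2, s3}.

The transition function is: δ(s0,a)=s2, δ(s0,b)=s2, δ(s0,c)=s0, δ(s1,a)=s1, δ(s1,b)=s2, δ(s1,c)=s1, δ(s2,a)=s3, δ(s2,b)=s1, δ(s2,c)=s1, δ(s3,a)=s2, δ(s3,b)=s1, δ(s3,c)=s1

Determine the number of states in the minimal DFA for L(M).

Reachable states from the start: {s1,s2,s3}. Unreachable: {s0} — drop them.
P0 = {s2,s3} | {s1}.
Stable partition: {s2,s3} | {s1} — 2 equivalence classes.

2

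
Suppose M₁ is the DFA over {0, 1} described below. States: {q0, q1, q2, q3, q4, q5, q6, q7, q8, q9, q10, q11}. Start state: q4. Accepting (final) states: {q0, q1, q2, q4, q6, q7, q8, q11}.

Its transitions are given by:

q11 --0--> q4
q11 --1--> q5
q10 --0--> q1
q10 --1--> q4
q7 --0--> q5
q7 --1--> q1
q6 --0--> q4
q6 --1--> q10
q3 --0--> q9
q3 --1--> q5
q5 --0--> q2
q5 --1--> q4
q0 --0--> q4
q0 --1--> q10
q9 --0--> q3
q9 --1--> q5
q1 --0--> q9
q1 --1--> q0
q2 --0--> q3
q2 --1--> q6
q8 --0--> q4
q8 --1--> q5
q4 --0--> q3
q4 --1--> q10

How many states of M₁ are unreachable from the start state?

BFS from q4 reaches {q0, q1, q2, q3, q4, q5, q6, q9, q10}; the 3 state(s) q7, q8, q11 are never visited.

3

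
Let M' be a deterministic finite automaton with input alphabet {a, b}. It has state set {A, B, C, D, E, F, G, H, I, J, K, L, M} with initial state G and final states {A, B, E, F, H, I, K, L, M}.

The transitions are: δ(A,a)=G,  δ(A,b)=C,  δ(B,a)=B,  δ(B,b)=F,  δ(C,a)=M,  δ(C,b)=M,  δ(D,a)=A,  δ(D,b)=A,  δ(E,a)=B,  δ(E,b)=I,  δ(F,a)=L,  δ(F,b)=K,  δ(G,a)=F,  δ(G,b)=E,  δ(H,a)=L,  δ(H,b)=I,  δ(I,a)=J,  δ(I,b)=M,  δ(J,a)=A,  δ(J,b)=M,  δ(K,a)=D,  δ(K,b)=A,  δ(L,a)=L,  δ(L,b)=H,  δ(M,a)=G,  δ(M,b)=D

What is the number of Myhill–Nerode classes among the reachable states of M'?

6

All states are reachable from the start state.
P0 = {A,B,E,F,H,I,K,L,M} | {C,D,G,J}.
Split {A,B,E,F,H,I,K,L,M} by δ(·,a) → {B,E,F,H,L} and {A,I,K,M}.
Refine {B,E,F,H,L} on symbol b: members go to different blocks, giving {E,F,H} and {B,L}.
Refine {C,D,G,J} on symbol a: members go to different blocks, giving {C,D,J} and {G}.
On input a, block {A,I,K,M} splits into {A,M} and {I,K}.
The partition is now stable with 6 blocks: {E,F,H} | {C,D,J} | {A,M} | {B,L} | {G} | {I,K}.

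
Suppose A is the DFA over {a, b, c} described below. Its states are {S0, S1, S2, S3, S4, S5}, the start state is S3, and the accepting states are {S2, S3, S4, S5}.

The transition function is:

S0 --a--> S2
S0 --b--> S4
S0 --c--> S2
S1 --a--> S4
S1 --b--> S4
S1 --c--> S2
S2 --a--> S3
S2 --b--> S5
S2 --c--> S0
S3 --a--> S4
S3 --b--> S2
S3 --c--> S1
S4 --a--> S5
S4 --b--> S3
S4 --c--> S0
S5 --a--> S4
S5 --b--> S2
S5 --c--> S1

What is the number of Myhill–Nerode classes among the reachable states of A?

2

Every state is reachable, so we keep all 6.
Start with accepting vs non-accepting: {S2,S3,S4,S5} | {S0,S1}.
Stable partition: {S2,S3,S4,S5} | {S0,S1} — 2 equivalence classes.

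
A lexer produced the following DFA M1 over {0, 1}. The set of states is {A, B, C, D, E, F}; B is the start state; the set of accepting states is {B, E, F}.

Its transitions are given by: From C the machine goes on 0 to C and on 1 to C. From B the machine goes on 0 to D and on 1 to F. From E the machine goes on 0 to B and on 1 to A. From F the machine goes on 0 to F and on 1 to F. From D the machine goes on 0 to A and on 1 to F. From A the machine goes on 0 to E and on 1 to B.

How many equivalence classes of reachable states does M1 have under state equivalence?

Reachable states from the start: {A,B,D,E,F}. Unreachable: {C} — drop them.
Start with accepting vs non-accepting: {B,E,F} | {A,D}.
Refine {B,E,F} on symbol 0: members go to different blocks, giving {E,F} and {B}.
On input 0, block {E,F} splits into {E} and {F}.
On input 0, block {A,D} splits into {A} and {D}.
No further refinement is possible. Final partition (5 blocks): {E} | {A} | {B} | {F} | {D}.

5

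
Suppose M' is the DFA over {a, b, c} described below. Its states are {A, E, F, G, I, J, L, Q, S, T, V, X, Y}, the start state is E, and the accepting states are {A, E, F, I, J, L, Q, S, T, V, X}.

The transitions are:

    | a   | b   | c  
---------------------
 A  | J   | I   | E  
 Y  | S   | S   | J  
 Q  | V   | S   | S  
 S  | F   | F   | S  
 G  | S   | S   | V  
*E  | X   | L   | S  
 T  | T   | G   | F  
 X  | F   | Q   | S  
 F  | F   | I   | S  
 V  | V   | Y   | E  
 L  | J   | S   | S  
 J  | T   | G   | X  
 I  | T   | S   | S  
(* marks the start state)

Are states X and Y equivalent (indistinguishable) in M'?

States {A} cannot be reached from the start state, so discard them.
P0 = {E,F,I,J,L,Q,S,T,V,X} | {G,Y}.
Split {E,F,I,J,L,Q,S,T,V,X} by δ(·,b) → {E,F,I,L,Q,S,X} and {J,T,V}.
Refine {E,F,I,L,Q,S,X} on symbol a: members go to different blocks, giving {E,F,S,X} and {I,L,Q}.
Split {E,F,S,X} by δ(·,b) → {E,F,X} and {S}.
The partition is now stable with 5 blocks: {E,F,X} | {G,Y} | {J,T,V} | {I,L,Q} | {S}.
X and Y end up in different blocks, so they are distinguishable. For instance, the string 'ε' is accepted from only X.

No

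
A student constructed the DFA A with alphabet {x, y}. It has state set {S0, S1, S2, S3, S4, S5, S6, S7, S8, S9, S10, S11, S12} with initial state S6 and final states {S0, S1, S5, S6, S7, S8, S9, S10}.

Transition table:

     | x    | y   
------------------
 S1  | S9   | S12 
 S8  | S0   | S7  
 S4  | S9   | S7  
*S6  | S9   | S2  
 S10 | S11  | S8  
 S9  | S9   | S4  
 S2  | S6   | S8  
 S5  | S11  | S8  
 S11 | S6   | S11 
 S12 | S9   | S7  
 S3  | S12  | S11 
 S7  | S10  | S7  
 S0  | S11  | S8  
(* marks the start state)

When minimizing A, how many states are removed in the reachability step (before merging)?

4

No path from S6 leads to S1, S3, S5, S12; the other 9 states are all reachable.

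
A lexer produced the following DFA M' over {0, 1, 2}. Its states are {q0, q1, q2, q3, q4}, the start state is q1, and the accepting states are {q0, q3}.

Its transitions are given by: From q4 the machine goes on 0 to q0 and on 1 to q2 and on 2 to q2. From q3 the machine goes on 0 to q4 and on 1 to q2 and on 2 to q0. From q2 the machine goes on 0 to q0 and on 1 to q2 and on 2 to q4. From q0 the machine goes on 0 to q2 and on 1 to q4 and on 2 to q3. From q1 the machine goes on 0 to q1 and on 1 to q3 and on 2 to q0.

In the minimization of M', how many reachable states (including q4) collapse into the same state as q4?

2

P0 = {q0,q3} | {q1,q2,q4}.
Split {q1,q2,q4} by δ(·,0) → {q2,q4} and {q1}.
No further refinement is possible. Final partition (3 blocks): {q0,q3} | {q2,q4} | {q1}.
State q4 belongs to the block {q2,q4}, which has 2 states.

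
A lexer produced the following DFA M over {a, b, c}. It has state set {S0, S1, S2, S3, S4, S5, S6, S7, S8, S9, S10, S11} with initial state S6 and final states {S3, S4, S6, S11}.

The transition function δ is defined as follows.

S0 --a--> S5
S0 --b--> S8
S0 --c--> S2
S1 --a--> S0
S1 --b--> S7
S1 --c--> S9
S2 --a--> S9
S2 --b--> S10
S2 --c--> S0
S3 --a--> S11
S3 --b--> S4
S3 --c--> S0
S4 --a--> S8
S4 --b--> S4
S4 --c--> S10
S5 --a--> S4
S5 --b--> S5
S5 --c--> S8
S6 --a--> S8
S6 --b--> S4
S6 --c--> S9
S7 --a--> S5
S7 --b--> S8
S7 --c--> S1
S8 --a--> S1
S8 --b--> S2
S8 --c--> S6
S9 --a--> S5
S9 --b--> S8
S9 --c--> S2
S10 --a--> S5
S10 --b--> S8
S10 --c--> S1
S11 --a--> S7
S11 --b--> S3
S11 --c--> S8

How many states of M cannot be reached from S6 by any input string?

Starting at S6 and following transitions, the reachable set is {S0, S1, S2, S4, S5, S6, S7, S8, S9, S10}. That leaves S3, S11 unreachable — 2 in total.

2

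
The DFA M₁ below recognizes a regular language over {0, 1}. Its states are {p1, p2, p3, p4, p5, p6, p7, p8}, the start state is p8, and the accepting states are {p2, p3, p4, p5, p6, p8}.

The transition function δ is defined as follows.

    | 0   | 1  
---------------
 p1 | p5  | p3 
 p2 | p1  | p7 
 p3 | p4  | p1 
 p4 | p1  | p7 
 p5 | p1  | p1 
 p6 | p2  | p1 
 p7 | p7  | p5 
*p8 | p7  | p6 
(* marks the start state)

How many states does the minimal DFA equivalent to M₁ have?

Start with accepting vs non-accepting: {p2,p3,p4,p5,p6,p8} | {p1,p7}.
Refine {p2,p3,p4,p5,p6,p8} on symbol 0: members go to different blocks, giving {p2,p4,p5,p8} and {p3,p6}.
Split {p2,p4,p5,p8} by δ(·,1) → {p2,p4,p5} and {p8}.
Refine {p1,p7} on symbol 0: members go to different blocks, giving {p1} and {p7}.
Split {p2,p4,p5} by δ(·,1) → {p2,p4} and {p5}.
No further refinement is possible. Final partition (6 blocks): {p2,p4} | {p1} | {p3,p6} | {p8} | {p7} | {p5}.

6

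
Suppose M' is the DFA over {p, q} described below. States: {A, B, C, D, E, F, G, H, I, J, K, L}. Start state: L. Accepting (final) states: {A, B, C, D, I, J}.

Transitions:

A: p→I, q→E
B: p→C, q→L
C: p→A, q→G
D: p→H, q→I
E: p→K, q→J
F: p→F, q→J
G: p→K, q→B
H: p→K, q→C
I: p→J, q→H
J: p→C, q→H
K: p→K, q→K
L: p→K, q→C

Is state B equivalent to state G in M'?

No

Reachable states from the start: {A,B,C,E,G,H,I,J,K,L}. Unreachable: {D,F} — drop them.
Initial partition by acceptance: {A,B,C,I,J} | {E,G,H,K,L}.
Refine {E,G,H,K,L} on symbol q: members go to different blocks, giving {E,G,H,L} and {K}.
No further refinement is possible. Final partition (3 blocks): {A,B,C,I,J} | {E,G,H,L} | {K}.
B and G end up in different blocks, so they are distinguishable. For instance, the string 'ε' is accepted from only B.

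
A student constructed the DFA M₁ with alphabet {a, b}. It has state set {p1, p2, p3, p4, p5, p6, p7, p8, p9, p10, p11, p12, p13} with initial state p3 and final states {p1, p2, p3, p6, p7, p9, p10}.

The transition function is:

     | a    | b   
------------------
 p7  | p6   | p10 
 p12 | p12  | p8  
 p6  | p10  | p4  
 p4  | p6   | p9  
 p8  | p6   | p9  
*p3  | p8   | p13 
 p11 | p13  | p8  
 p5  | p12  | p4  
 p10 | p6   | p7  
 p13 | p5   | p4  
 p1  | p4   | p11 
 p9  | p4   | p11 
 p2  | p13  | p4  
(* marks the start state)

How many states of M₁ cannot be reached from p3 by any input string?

No path from p3 leads to p1, p2; the other 11 states are all reachable.

2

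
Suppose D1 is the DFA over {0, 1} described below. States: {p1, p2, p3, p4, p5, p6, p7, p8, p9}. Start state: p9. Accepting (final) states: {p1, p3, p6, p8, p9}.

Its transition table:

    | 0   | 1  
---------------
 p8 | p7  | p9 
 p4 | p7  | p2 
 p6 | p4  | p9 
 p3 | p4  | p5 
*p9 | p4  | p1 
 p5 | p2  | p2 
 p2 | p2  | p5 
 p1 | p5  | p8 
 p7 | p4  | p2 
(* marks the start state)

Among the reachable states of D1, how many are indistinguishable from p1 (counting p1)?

States {p3,p6} cannot be reached from the start state, so discard them.
P0 = {p1,p8,p9} | {p2,p4,p5,p7}.
The partition is now stable with 2 blocks: {p1,p8,p9} | {p2,p4,p5,p7}.
State p1 belongs to the block {p1,p8,p9}, which has 3 states.

3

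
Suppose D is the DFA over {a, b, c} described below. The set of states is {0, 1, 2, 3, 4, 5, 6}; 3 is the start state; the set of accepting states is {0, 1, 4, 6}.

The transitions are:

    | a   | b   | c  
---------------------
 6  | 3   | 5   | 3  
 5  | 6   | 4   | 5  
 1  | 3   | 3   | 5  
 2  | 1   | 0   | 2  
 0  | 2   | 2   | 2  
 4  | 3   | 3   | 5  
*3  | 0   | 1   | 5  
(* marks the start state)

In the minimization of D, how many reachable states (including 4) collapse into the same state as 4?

Start with accepting vs non-accepting: {0,1,4,6} | {2,3,5}.
Stable partition: {0,1,4,6} | {2,3,5} — 2 equivalence classes.
State 4 belongs to the block {0,1,4,6}, which has 4 states.

4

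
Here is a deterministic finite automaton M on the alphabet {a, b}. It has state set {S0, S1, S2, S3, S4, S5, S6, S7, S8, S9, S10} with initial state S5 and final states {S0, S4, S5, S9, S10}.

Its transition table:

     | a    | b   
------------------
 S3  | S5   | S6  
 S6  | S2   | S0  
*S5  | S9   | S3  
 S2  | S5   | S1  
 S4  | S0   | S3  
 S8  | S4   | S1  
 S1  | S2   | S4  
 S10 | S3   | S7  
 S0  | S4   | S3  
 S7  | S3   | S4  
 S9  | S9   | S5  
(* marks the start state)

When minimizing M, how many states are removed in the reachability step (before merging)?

3

BFS from S5 reaches {S0, S1, S2, S3, S4, S5, S6, S9}; the 3 state(s) S7, S8, S10 are never visited.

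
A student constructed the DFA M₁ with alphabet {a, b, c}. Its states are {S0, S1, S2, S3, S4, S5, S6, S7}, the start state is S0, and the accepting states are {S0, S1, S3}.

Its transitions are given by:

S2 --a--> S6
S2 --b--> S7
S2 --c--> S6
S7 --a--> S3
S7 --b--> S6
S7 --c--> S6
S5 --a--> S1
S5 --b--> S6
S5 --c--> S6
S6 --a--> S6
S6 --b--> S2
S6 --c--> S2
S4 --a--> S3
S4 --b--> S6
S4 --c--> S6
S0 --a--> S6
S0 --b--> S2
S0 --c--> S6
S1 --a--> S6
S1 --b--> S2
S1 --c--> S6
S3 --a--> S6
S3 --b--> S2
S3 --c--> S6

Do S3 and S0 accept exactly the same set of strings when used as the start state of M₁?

Reachable states from the start: {S0,S2,S3,S6,S7}. Unreachable: {S1,S4,S5} — drop them.
P0 = {S0,S3} | {S2,S6,S7}.
Split {S2,S6,S7} by δ(·,a) → {S2,S6} and {S7}.
On input b, block {S2,S6} splits into {S2} and {S6}.
No further refinement is possible. Final partition (4 blocks): {S0,S3} | {S2} | {S7} | {S6}.
S3 and S0 lie in the same block of the stable partition, so they are equivalent — no string distinguishes them.

Yes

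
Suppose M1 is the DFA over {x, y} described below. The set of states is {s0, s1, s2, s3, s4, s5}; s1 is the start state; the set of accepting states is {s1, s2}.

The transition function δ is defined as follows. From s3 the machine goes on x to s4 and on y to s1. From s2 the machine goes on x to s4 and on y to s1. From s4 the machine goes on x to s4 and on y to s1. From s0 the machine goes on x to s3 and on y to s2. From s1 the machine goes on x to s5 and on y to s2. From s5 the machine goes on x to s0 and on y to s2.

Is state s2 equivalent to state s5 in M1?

No

Initial partition by acceptance: {s1,s2} | {s0,s3,s4,s5}.
The partition is now stable with 2 blocks: {s1,s2} | {s0,s3,s4,s5}.
s2 and s5 end up in different blocks, so they are distinguishable. For instance, the string 'ε' is accepted from only s2.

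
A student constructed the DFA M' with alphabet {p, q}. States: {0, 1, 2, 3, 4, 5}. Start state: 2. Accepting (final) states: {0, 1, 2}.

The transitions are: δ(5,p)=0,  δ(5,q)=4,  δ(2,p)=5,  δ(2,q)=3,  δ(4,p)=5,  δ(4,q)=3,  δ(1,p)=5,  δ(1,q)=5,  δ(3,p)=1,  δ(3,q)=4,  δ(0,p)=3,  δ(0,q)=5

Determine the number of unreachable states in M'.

A breadth-first search from the start state visits every state.

0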